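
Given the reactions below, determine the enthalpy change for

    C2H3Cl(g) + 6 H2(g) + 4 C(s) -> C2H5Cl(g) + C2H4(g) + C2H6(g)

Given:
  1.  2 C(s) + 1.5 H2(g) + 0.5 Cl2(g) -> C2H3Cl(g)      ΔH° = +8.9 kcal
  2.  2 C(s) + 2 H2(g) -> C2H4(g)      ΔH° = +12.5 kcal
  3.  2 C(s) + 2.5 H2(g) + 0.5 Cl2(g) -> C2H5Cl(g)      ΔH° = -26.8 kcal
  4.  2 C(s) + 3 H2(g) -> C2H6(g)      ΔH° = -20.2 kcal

eq. 1 reversed: -8.9 kcal
eq. 2 as written: +12.5 kcal
eq. 3 as written: -26.8 kcal
eq. 4 as written: -20.2 kcal
ΔH° = (-8.9) + (+12.5) + (-26.8) + (-20.2) = -43.4 kcal

ΔH° = -43.4 kcal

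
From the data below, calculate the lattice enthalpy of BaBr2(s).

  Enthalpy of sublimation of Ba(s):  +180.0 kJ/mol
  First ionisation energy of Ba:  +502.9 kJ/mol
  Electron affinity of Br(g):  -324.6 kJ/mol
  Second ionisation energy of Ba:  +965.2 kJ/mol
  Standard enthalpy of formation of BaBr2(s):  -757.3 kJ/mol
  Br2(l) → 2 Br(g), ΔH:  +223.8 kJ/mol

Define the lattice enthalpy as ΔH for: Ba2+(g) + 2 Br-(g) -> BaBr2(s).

ΔHf° = 1·ΔHsub + 1·(ΣIE) + 1·D(Br2) + 2·EA + U
-757.3 = 1·(+180.0) + 1·(+1468.1) + 1·(+223.8) + 2·(-324.6) + U
U = -757.3 − (+1222.7) = -1980.0 kJ/mol

U = -1980.0 kJ/mol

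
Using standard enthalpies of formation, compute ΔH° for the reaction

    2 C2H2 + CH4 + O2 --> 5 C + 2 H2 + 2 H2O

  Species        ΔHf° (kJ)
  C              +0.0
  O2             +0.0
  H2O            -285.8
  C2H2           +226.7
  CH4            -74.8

Products: 5·(+0.0) + 2·(+0.0) + 2·(-285.8) = -571.6
Reactants: 2·(+226.7) + 1·(-74.8) + 1·(+0.0) = +378.6
ΔH° = (-571.6) − (+378.6) = -950.2 kJ

ΔH° = -950.2 kJ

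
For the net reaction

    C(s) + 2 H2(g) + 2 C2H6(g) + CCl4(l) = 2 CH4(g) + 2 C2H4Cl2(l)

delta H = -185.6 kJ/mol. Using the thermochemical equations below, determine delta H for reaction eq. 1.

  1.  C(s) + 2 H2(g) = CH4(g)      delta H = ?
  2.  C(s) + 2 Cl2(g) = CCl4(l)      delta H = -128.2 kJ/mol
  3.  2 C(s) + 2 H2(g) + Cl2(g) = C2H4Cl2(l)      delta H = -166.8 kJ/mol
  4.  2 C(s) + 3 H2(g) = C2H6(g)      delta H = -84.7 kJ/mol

delta H = -74.8 kJ/mol

eq. 1 × 2 (×2 to match 2 CH4(g) in the target): contributes 2·x
eq. 2 reversed (CCl4(l) must end up as a reactant): +128.2 kJ/mol
eq. 3 × 2 (×2 to match 2 C2H4Cl2(l) in the target): (2)·(-166.8) = -333.6 kJ/mol
eq. 4 reversed and × 2 (C2H6(g) must end up as a reactant; ×2 to match 2 C2H6(g) in the target): (-2)·(-84.7) = +169.4 kJ/mol
-185.6 = (+128.2) + (-333.6) + (+169.4) + 2·x
x = (-185.6 − (-36.0)) / (2) = -74.8 kJ/mol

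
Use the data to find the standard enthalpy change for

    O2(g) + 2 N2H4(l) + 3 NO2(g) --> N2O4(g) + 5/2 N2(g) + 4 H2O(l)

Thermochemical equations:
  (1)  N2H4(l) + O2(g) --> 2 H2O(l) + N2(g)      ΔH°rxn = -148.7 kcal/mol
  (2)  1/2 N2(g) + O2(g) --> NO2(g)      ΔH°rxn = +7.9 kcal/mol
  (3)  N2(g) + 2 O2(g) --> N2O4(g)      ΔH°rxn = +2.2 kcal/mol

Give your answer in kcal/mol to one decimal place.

ΔH°rxn = -318.9 kcal/mol

(1) × 2: (2)·(-148.7) = -297.4 kcal/mol
(2) reversed and × 3: (-3)·(+7.9) = -23.7 kcal/mol
(3) as written: +2.2 kcal/mol
ΔH°rxn = (2)·(-148.7) + (-3)·(+7.9) + (1)·(+2.2) = -318.9 kcal/mol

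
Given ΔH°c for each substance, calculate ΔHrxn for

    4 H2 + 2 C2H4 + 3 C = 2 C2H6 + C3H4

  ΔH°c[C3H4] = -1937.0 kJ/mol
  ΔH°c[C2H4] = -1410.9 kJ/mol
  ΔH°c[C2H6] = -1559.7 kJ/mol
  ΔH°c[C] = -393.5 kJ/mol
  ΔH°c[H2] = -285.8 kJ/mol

ΔHrxn = -89.1 kJ/mol

Using ΔH = Σ nΔHc°(reactants) − Σ nΔHc°(products):
= [4·(-285.8) + 2·(-1410.9) + 3·(-393.5)] − [2·(-1559.7) + 1·(-1937.0)]
= -89.1 kJ/mol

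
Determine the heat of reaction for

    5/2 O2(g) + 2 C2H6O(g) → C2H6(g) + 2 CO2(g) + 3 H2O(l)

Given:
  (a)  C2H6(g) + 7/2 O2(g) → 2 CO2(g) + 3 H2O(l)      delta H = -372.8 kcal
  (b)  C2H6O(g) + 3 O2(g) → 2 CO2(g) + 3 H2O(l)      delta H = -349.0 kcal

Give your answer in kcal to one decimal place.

delta H = -325.2 kcal

(a) reversed (C2H6(g) must end up as a product): +372.8 kcal
(b) × 2 (×2 to match 2 C2H6O(g) in the target): (2)·(-349.0) = -698.0 kcal
delta H = (-1)·(-372.8) + (2)·(-349.0) = -325.2 kcal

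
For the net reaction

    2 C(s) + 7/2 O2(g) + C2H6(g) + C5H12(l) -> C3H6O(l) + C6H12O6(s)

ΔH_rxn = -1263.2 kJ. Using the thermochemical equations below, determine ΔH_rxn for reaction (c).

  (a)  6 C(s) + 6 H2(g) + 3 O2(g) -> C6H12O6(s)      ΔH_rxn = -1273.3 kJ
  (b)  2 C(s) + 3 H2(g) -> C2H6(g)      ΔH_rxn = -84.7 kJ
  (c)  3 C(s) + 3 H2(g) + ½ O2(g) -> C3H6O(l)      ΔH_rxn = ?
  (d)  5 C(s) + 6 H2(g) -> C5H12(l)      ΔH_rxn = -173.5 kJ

ΔH_rxn = -248.1 kJ

(a) as written (C6H12O6(s) already on the product side): -1273.3 kJ
(b) reversed (reverse to put C2H6(g) on the reactant side): +84.7 kJ
(c) as written (C3H6O(l) already on the product side): contributes x
(d) reversed (C5H12(l) must end up as a reactant): +173.5 kJ
-1263.2 = (-1273.3) + (+84.7) + (+173.5) + x
x = (-1263.2 − (-1015.1)) / (1) = -248.1 kJ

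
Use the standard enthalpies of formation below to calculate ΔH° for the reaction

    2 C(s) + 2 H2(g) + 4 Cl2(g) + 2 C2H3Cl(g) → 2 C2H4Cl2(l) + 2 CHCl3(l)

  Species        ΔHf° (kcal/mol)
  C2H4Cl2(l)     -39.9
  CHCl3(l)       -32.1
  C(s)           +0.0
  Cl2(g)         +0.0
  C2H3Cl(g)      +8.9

ΔH° = -161.8 kcal/mol

Products: 2·(-39.9) + 2·(-32.1) = -144.0
Reactants: 2·(+0.0) + 2·(+0.0) + 4·(+0.0) + 2·(+8.9) = +17.8
ΔH° = (-144.0) − (+17.8) = -161.8 kcal/mol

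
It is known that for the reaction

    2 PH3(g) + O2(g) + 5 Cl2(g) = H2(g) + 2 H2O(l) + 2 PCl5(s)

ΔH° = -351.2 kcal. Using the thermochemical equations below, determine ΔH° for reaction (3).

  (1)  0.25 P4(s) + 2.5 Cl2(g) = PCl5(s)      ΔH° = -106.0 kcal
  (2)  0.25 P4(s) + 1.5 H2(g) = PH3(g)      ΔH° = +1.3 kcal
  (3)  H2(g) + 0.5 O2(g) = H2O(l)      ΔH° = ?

ΔH° = -68.3 kcal

(1) × 2 (×2 to match 2 PCl5(s) in the target): (2)·(-106.0) = -212.0 kcal
(2) reversed and × 2 (reverse to put PH3(g) on the reactant side; ×2 to match 2 PH3(g) in the target): (-2)·(+1.3) = -2.6 kcal
(3) × 2 (scale by 2 for the 2 H2O(l)): contributes 2·x
-351.2 = (-212.0) + (-2.6) + 2·x
x = (-351.2 − (-214.6)) / (2) = -68.3 kcal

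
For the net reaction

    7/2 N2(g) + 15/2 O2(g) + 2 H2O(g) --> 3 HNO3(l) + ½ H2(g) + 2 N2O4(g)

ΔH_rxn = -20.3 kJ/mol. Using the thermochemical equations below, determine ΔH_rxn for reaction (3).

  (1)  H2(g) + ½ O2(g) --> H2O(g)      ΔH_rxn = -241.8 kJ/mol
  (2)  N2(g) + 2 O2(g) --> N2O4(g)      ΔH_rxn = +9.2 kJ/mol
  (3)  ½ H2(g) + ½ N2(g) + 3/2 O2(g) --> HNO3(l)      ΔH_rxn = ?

ΔH_rxn = -174.1 kJ/mol

(1) reversed and × 2: (-2)·(-241.8) = +483.6 kJ/mol
(2) × 2: (2)·(+9.2) = +18.4 kJ/mol
(3) × 3: contributes 3·x
-20.3 = (+483.6) + (+18.4) + 3·x
x = (-20.3 − (+502.0)) / (3) = -174.1 kJ/mol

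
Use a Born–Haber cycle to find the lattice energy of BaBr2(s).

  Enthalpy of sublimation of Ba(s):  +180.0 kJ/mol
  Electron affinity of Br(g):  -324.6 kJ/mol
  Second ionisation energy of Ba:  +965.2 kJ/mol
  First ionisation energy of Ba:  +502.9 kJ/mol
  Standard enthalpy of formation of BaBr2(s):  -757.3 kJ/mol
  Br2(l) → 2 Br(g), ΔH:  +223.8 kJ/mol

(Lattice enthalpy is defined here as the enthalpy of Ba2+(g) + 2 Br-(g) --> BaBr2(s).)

ΔHf° = 1·ΔHsub + 1·(ΣIE) + 1·D(Br2) + 2·EA + U
-757.3 = 1·(+180.0) + 1·(+1468.1) + 1·(+223.8) + 2·(-324.6) + U
U = -757.3 − (+1222.7) = -1980.0 kJ/mol

U = -1980.0 kJ/mol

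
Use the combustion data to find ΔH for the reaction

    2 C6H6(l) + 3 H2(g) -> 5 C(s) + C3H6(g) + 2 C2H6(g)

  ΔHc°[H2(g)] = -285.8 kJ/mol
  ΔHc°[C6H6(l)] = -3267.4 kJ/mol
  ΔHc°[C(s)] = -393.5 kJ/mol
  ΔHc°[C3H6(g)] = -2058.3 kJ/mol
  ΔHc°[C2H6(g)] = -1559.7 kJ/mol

Using ΔH = Σ nΔHc°(reactants) − Σ nΔHc°(products):
= [2·(-3267.4) + 3·(-285.8)] − [5·(-393.5) + 1·(-2058.3) + 2·(-1559.7)]
= -247.0 kJ/mol

ΔH = -247.0 kJ/mol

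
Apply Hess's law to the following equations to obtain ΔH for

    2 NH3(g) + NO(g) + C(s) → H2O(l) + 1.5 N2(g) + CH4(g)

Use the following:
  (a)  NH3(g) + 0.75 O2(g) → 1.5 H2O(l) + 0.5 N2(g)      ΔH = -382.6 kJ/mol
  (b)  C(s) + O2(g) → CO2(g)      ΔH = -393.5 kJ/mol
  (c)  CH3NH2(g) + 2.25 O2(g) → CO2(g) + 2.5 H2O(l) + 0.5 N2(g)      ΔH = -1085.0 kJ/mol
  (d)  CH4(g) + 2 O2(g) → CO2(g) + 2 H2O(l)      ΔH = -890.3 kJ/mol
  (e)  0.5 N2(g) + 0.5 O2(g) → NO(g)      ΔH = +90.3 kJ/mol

(a) × 2 (×2 to match 2 NH3(g) in the target): (2)·(-382.6) = -765.2 kJ/mol
(b) as written (C(s) already on the reactant side): -393.5 kJ/mol
(c): not needed (CH3NH2(g) appears nowhere else).
(d) reversed (CH4(g) must end up as a product): +890.3 kJ/mol
(e) reversed (NO(g) must end up as a reactant): -90.3 kJ/mol
By Hess's law, ΔH = (-765.2) + (-393.5) + (+890.3) + (-90.3) = -358.7 kJ/mol

ΔH = -358.7 kJ/mol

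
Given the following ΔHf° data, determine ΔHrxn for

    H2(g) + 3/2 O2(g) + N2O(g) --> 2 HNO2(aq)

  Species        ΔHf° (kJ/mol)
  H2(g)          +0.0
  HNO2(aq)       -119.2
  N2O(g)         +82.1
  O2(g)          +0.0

ΔH°rxn = Σ nΔHf°(products) − Σ nΔHf°(reactants).
Products: 2·(-119.2) = -238.4
Reactants: 1·(+0.0) + 3/2·(+0.0) + 1·(+82.1) = +82.1
ΔHrxn = (-238.4) − (+82.1) = -320.5 kJ/mol

ΔHrxn = -320.5 kJ/mol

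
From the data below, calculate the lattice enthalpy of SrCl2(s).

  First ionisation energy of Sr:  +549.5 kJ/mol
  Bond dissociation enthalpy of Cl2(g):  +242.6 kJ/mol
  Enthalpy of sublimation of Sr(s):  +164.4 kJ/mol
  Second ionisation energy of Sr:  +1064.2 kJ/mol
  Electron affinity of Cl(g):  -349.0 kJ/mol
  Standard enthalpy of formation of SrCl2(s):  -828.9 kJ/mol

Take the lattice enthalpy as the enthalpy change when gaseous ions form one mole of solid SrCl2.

ΔHf° = 1·ΔHsub + 1·(ΣIE) + 1·D(Cl2) + 2·EA + U
-828.9 = 1·(+164.4) + 1·(+1613.7) + 1·(+242.6) + 2·(-349.0) + U
U = -828.9 − (+1322.7) = -2151.6 kJ/mol

U = -2151.6 kJ/mol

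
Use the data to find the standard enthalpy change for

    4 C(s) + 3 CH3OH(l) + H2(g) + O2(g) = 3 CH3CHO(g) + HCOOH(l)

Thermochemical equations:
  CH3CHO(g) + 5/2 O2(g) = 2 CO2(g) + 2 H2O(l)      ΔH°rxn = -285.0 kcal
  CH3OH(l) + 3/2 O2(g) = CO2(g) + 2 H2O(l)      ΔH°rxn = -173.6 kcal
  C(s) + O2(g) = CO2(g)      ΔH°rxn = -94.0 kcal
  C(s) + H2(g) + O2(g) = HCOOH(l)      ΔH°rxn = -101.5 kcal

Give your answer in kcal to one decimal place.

equation 1 reversed and × 3 (CH3CHO(g) must end up as a product; ×3 to match 3 CH3CHO(g) in the target): (-3)·(-285.0) = +855.0 kcal
equation 2 × 3 (scale by 3 for the 3 CH3OH(l)): (3)·(-173.6) = -520.8 kcal
equation 3 × 3: (3)·(-94.0) = -282.0 kcal
equation 4 as written (HCOOH(l) already on the product side): -101.5 kcal
ΔH°rxn = (+855.0) + (-520.8) + (-282.0) + (-101.5) = -49.3 kcal

ΔH°rxn = -49.3 kcal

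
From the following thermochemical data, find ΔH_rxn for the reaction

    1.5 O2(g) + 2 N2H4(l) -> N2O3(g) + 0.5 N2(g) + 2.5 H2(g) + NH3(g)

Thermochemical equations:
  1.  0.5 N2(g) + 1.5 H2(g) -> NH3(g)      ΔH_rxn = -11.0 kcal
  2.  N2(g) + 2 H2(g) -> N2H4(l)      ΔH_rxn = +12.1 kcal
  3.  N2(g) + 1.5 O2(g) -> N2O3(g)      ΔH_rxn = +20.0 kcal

ΔH_rxn = -15.2 kcal

eq. 1 as written: -11.0 kcal
eq. 2 reversed and × 2: (-2)·(+12.1) = -24.2 kcal
eq. 3 as written: +20.0 kcal
ΔH_rxn = (1)·(-11.0) + (-2)·(+12.1) + (1)·(+20.0) = -15.2 kcal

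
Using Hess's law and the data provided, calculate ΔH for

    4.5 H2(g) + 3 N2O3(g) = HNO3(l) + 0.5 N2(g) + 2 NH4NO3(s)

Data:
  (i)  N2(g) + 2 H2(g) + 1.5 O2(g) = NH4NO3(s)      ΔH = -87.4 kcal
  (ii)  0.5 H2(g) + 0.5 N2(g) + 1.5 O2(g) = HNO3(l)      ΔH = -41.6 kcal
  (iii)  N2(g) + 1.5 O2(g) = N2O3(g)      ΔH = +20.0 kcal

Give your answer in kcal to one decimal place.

ΔH = -276.4 kcal

(i) × 2 (×2 to match 2 NH4NO3(s) in the target): (2)·(-87.4) = -174.8 kcal
(ii) as written (HNO3(l) already on the product side): -41.6 kcal
(iii) reversed and × 3 (N2O3(g) must end up as a reactant; ×3 to match 3 N2O3(g) in the target): (-3)·(+20.0) = -60.0 kcal
Combining the equations, ΔH = (2)·(-87.4) + (1)·(-41.6) + (-3)·(+20.0) = -276.4 kcal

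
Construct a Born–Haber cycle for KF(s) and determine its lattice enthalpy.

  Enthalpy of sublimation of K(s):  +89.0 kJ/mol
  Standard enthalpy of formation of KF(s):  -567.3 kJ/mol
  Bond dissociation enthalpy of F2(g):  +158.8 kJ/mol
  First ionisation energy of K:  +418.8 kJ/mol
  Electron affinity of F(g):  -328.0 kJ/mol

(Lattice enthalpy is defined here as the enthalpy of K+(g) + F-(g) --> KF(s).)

U = -826.5 kJ/mol

ΔHf° = 1·ΔHsub + 1·(ΣIE) + 1/2·D(F2) + 1·EA + U
-567.3 = 1·(+89.0) + 1·(+418.8) + 1/2·(+158.8) + 1·(-328.0) + U
U = -567.3 − (+259.2) = -826.5 kJ/mol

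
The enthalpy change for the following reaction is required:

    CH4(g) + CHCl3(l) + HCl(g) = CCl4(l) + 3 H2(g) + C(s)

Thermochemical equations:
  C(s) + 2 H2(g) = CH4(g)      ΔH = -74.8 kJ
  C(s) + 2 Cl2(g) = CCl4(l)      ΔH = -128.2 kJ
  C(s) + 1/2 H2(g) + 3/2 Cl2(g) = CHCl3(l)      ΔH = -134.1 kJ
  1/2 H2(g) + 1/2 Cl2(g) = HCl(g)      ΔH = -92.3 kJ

ΔH = 173.0 kJ

equation 1 reversed (CH4(g) must end up as a reactant): +74.8 kJ
equation 2 as written (CCl4(l) already on the product side): -128.2 kJ
equation 3 reversed (CHCl3(l) must end up as a reactant): +134.1 kJ
equation 4 reversed (reverse to put HCl(g) on the reactant side): +92.3 kJ
ΔH = (+74.8) + (-128.2) + (+134.1) + (+92.3) = 173.0 kJ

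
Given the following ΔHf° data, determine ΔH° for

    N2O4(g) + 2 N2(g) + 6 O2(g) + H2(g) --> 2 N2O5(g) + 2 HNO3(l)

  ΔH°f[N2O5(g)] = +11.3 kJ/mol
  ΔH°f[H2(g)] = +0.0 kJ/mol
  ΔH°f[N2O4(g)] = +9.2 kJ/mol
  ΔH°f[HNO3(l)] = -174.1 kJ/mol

Products: 2·(+11.3) + 2·(-174.1) = -325.6
Reactants: 1·(+9.2) + 2·(+0.0) + 6·(+0.0) + 1·(+0.0) = +9.2
ΔH° = (-325.6) − (+9.2) = -334.8 kJ/mol

ΔH° = -334.8 kJ/mol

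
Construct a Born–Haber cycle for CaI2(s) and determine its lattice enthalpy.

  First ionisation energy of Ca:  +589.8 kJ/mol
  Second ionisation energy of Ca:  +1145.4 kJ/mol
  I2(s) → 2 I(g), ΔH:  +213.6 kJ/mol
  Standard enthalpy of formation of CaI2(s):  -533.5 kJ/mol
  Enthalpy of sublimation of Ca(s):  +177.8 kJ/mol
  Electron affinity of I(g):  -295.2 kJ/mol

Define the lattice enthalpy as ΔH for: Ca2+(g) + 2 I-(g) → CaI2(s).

U = -2069.7 kJ/mol

ΔHf° = 1·ΔHsub + 1·(ΣIE) + 1·D(I2) + 2·EA + U
-533.5 = 1·(+177.8) + 1·(+1735.2) + 1·(+213.6) + 2·(-295.2) + U
U = -533.5 − (+1536.2) = -2069.7 kJ/mol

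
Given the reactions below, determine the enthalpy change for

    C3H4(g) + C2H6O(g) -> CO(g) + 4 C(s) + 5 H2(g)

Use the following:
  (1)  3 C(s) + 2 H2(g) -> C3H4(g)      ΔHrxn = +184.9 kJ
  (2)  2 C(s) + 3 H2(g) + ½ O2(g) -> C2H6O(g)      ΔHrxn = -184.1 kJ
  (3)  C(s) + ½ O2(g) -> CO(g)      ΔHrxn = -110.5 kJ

ΔHrxn = -111.3 kJ

(1) reversed: -184.9 kJ
(2) reversed: +184.1 kJ
(3) as written: -110.5 kJ
ΔHrxn = (-1)·(+184.9) + (-1)·(-184.1) + (1)·(-110.5) = -111.3 kJ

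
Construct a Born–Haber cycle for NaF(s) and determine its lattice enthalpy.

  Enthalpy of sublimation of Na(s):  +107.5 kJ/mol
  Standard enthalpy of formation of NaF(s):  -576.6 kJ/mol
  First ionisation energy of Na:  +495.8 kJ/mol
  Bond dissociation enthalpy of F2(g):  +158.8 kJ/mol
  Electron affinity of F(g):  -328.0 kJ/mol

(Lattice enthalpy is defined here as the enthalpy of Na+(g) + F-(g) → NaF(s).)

ΔHf° = 1·ΔHsub + 1·(ΣIE) + 1/2·D(F2) + 1·EA + U
-576.6 = 1·(+107.5) + 1·(+495.8) + 1/2·(+158.8) + 1·(-328.0) + U
U = -576.6 − (+354.7) = -931.3 kJ/mol

U = -931.3 kJ/mol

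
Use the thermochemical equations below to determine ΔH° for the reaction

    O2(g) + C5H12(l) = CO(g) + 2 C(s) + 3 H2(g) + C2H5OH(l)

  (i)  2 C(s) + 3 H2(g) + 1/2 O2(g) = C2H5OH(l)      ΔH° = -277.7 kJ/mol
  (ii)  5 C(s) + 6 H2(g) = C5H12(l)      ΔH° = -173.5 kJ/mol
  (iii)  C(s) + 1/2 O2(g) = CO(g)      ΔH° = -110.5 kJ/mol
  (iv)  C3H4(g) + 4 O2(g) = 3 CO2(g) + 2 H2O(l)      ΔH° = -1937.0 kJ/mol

ΔH° = -214.7 kJ/mol

(i) as written (C2H5OH(l) already on the product side): -277.7 kJ/mol
(ii) reversed (reverse to put C5H12(l) on the reactant side): +173.5 kJ/mol
(iii) as written (CO(g) already on the product side): -110.5 kJ/mol
(iv): not needed (C3H4(g) appears nowhere else).
Since enthalpy is a state function, ΔH° = (-277.7) + (+173.5) + (-110.5) = -214.7 kJ/mol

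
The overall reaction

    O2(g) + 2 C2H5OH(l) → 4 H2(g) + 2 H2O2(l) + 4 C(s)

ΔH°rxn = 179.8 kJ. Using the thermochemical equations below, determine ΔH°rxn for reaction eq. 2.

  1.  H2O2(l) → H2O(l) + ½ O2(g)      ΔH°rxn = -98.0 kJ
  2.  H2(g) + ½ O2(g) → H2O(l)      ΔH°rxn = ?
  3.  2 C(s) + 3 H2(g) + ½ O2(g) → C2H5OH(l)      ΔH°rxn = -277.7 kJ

eq. 1 reversed and × 2 (reverse to put H2O2(l) on the product side; scale by 2 for the 2 H2O2(l)): (-2)·(-98.0) = +196.0 kJ
eq. 2 × 2: contributes 2·x
eq. 3 reversed and × 2 (reverse to put C2H5OH(l) on the reactant side; ×2 to match 2 C2H5OH(l) in the target): (-2)·(-277.7) = +555.4 kJ
+179.8 = (+196.0) + (+555.4) + 2·x
x = (+179.8 − (+751.4)) / (2) = -285.8 kJ

ΔH°rxn = -285.8 kJ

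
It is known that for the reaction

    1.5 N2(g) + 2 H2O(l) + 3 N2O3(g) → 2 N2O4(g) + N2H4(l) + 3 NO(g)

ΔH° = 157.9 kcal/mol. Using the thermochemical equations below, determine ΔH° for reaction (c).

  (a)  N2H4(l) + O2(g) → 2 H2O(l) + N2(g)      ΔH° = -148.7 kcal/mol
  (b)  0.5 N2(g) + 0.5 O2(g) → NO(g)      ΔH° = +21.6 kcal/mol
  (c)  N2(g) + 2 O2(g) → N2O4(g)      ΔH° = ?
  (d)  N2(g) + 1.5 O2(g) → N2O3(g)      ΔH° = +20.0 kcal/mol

ΔH° = 2.2 kcal/mol

(a) reversed: +148.7 kcal/mol
(b) × 3: (3)·(+21.6) = +64.8 kcal/mol
(c) × 2: contributes 2·x
(d) reversed and × 3: (-3)·(+20.0) = -60.0 kcal/mol
+157.9 = (+148.7) + (+64.8) + (-60.0) + 2·x
x = (+157.9 − (+153.5)) / (2) = 2.2 kcal/mol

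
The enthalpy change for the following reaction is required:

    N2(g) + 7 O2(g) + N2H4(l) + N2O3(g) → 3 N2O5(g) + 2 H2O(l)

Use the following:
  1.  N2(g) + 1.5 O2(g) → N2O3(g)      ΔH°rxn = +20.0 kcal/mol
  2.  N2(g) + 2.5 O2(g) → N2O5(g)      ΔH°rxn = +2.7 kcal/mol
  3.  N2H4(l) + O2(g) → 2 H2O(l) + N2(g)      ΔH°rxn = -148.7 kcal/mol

eq. 1 reversed (N2O3(g) must end up as a reactant): -20.0 kcal/mol
eq. 2 × 3 (×3 to match 3 N2O5(g) in the target): (3)·(+2.7) = +8.1 kcal/mol
eq. 3 as written (N2H4(l) already on the reactant side): -148.7 kcal/mol
ΔH°rxn = (-1)·(+20.0) + (3)·(+2.7) + (1)·(-148.7) = -160.6 kcal/mol

ΔH°rxn = -160.6 kcal/mol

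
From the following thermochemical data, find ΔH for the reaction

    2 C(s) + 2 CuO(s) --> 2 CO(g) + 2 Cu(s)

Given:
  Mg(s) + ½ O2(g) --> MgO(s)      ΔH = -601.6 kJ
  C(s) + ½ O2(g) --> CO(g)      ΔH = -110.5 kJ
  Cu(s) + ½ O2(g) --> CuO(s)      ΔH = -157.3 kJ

equation 1: not needed.
equation 2 × 2: (2)·(-110.5) = -221.0 kJ
equation 3 reversed and × 2: (-2)·(-157.3) = +314.6 kJ
ΔH = (2)·(-110.5) + (-2)·(-157.3) = 93.6 kJ

ΔH = 93.6 kJ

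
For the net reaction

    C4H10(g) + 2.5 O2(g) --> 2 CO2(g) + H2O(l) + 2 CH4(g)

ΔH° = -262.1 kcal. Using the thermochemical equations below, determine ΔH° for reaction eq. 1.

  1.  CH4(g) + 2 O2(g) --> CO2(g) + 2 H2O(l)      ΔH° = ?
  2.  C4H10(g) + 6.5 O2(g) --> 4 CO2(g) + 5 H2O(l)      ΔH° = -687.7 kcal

eq. 1 reversed and × 2 (CH4(g) must end up as a product; ×2 to match 2 CH4(g) in the target): contributes −2·x
eq. 2 as written (C4H10(g) already on the reactant side): -687.7 kcal
-262.1 = (-687.7) − 2·x
x = (-262.1 − (-687.7)) / (-2) = -212.8 kcal

ΔH° = -212.8 kcal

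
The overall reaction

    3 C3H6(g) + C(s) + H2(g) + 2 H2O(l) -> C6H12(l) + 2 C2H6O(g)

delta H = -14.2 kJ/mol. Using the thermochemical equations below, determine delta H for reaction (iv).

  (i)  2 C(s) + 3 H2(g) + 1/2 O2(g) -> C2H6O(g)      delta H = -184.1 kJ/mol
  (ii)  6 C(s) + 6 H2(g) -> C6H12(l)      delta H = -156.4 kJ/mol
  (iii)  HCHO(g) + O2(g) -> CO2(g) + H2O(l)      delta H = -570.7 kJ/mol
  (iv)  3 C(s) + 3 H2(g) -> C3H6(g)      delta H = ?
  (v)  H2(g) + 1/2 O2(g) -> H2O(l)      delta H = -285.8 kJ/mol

delta H = 20.4 kJ/mol

(i) × 2: (2)·(-184.1) = -368.2 kJ/mol
(ii) as written: -156.4 kJ/mol
(iii): not needed.
(iv) reversed and × 3: contributes −3·x
(v) reversed and × 2: (-2)·(-285.8) = +571.6 kJ/mol
-14.2 = (-368.2) + (-156.4) + (+571.6) − 3·x
x = (-14.2 − (+47.0)) / (-3) = 20.4 kJ/mol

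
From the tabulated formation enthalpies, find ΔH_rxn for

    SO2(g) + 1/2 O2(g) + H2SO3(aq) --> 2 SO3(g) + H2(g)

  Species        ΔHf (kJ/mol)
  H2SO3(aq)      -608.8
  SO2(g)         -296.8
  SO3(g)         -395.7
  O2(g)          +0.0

ΔH_rxn = 114.2 kJ/mol

ΔH°rxn = Σ nΔHf°(products) − Σ nΔHf°(reactants).
Products: 2·(-395.7) + 1·(+0.0) = -791.4
Reactants: 1·(-296.8) + 1/2·(+0.0) + 1·(-608.8) = -905.6
ΔH_rxn = (-791.4) − (-905.6) = 114.2 kJ/mol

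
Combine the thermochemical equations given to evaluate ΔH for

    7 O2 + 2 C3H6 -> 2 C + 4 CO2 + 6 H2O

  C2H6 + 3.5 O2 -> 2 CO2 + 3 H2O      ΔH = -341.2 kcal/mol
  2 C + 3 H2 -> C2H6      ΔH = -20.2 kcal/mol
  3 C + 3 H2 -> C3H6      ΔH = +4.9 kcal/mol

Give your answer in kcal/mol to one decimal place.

ΔH = -732.6 kcal/mol

equation 1 × 2 (×2 to match 4 CO2 in the target): (2)·(-341.2) = -682.4 kcal/mol
equation 2 × 2: (2)·(-20.2) = -40.4 kcal/mol
equation 3 reversed and × 2 (C3H6 must end up as a reactant; ×2 to match 2 C3H6 in the target): (-2)·(+4.9) = -9.8 kcal/mol
Summing the manipulated equations, ΔH = (2)·(-341.2) + (2)·(-20.2) + (-2)·(+4.9) = -732.6 kcal/mol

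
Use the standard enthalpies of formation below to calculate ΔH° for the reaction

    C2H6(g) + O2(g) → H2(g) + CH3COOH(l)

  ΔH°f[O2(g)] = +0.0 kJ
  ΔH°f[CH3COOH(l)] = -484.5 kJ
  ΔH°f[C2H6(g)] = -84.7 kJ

Products: 1·(+0.0) + 1·(-484.5) = -484.5
Reactants: 1·(-84.7) + 1·(+0.0) = -84.7
ΔH° = (-484.5) − (-84.7) = -399.8 kJ

ΔH° = -399.8 kJ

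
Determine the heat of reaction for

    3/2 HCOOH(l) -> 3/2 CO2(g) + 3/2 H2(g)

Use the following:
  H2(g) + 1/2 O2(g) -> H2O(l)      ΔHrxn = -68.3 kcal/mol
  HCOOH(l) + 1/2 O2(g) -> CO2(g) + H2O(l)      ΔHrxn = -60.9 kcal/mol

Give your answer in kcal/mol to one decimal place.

equation 1 reversed and × 3/2 (reverse to put H2(g) on the product side; scale by 3/2 for the 3/2 H2(g)): (-3/2)·(-68.3) = +102.45 kcal/mol
equation 2 × 3/2 (scale by 3/2 for the 3/2 HCOOH(l)): (3/2)·(-60.9) = -91.35 kcal/mol
Combining the equations, ΔHrxn = (+102.45) + (-91.35) = 11.1 kcal/mol

ΔHrxn = 11.1 kcal/mol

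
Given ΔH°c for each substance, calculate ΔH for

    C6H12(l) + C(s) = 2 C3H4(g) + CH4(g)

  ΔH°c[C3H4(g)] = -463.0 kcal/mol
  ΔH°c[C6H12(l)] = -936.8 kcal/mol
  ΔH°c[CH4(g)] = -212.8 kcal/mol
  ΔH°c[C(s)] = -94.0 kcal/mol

ΔH = 108.0 kcal/mol

Using ΔH = Σ nΔHc°(reactants) − Σ nΔHc°(products):
= [1·(-936.8) + 1·(-94.0)] − [2·(-463.0) + 1·(-212.8)]
= 108.0 kcal/mol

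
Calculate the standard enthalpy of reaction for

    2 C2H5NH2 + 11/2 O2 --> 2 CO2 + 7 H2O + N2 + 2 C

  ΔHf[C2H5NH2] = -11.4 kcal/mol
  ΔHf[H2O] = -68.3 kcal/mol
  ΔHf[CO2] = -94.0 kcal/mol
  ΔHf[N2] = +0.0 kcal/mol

Products: 2·(-94.0) + 7·(-68.3) + 1·(+0.0) + 2·(+0.0) = -666.1
Reactants: 2·(-11.4) + 11/2·(+0.0) = -22.8
ΔH_rxn = (-666.1) − (-22.8) = -643.3 kcal/mol

ΔH_rxn = -643.3 kcal/mol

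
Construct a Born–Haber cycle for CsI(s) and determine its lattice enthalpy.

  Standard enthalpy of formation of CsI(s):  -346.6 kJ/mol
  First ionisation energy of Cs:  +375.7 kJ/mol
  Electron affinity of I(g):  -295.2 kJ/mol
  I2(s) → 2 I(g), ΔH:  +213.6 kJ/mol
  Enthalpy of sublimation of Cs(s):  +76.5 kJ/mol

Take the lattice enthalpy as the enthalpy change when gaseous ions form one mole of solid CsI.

ΔHf° = 1·ΔHsub + 1·(ΣIE) + 1/2·D(I2) + 1·EA + U
-346.6 = 1·(+76.5) + 1·(+375.7) + 1/2·(+213.6) + 1·(-295.2) + U
U = -346.6 − (+263.8) = -610.4 kJ/mol

U = -610.4 kJ/mol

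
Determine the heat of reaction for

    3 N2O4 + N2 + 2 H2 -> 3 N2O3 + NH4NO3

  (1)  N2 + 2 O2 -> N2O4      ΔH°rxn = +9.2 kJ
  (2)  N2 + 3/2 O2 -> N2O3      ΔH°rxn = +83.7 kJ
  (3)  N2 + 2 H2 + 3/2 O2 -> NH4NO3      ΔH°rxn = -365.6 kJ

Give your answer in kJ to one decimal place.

ΔH°rxn = -142.1 kJ

(1) reversed and × 3 (N2O4 must end up as a reactant; ×3 to match 3 N2O4 in the target): (-3)·(+9.2) = -27.6 kJ
(2) × 3 (scale by 3 for the 3 N2O3): (3)·(+83.7) = +251.1 kJ
(3) as written (NH4NO3 already on the product side): -365.6 kJ
ΔH°rxn = (-27.6) + (+251.1) + (-365.6) = -142.1 kJ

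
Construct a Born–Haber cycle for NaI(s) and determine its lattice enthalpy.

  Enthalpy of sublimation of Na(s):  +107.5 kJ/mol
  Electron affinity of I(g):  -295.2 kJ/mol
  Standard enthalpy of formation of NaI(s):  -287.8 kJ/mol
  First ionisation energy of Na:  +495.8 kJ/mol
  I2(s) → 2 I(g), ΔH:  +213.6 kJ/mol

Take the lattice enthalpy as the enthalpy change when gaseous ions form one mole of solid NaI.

ΔHf° = 1·ΔHsub + 1·(ΣIE) + 1/2·D(I2) + 1·EA + U
-287.8 = 1·(+107.5) + 1·(+495.8) + 1/2·(+213.6) + 1·(-295.2) + U
U = -287.8 − (+414.9) = -702.7 kJ/mol

U = -702.7 kJ/mol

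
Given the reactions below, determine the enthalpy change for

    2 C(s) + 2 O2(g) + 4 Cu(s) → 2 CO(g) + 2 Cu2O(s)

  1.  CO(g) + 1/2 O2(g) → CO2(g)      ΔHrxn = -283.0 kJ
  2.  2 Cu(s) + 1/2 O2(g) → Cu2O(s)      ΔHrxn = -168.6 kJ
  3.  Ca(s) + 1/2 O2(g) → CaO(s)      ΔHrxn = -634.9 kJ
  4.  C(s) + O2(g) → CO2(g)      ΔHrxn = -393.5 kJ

eq. 1 reversed and × 2 (CO(g) must end up as a product; scale by 2 for the 2 CO(g)): (-2)·(-283.0) = +566.0 kJ
eq. 2 × 2 (×2 to match 2 Cu2O(s) in the target): (2)·(-168.6) = -337.2 kJ
eq. 3: not needed (Ca(s) appears nowhere else).
eq. 4 × 2 (scale by 2 for the 2 C(s)): (2)·(-393.5) = -787.0 kJ
Summing the manipulated equations, ΔHrxn = (-2)·(-283.0) + (2)·(-168.6) + (2)·(-393.5) = -558.2 kJ

ΔHrxn = -558.2 kJ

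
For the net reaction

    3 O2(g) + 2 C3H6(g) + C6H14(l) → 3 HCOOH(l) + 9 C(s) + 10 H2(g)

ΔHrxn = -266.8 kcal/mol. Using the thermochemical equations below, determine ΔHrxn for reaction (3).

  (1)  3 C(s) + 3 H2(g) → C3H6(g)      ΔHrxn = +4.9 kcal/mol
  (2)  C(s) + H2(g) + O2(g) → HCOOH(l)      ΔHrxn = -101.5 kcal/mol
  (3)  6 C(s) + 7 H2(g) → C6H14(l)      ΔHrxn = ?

(1) reversed and × 2: (-2)·(+4.9) = -9.8 kcal/mol
(2) × 3: (3)·(-101.5) = -304.5 kcal/mol
(3) reversed: contributes −x
-266.8 = (-9.8) + (-304.5) − x
x = (-266.8 − (-314.3)) / (-1) = -47.5 kcal/mol

ΔHrxn = -47.5 kcal/mol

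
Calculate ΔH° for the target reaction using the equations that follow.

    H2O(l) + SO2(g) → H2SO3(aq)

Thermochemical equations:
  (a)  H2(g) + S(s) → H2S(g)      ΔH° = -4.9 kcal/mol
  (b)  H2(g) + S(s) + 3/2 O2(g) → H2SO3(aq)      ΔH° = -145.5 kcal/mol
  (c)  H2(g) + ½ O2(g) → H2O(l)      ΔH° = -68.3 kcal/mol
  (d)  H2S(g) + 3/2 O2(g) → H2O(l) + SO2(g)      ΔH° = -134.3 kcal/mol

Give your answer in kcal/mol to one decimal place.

ΔH° = -6.3 kcal/mol

(a) reversed: +4.9 kcal/mol
(b) as written: -145.5 kcal/mol
(c): not needed.
(d) reversed: +134.3 kcal/mol
ΔH° = (+4.9) + (-145.5) + (+134.3) = -6.3 kcal/mol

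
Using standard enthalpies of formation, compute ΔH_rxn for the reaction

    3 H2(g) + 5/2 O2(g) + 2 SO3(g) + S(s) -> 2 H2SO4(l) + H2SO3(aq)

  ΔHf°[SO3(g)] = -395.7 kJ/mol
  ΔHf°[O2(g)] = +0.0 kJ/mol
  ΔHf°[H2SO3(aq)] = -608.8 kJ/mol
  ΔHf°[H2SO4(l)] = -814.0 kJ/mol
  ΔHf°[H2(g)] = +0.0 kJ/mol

ΔH_rxn = -1445.4 kJ/mol

ΔH°rxn = Σ nΔHf°(products) − Σ nΔHf°(reactants).
Products: 2·(-814.0) + 1·(-608.8) = -2236.8
Reactants: 3·(+0.0) + 5/2·(+0.0) + 2·(-395.7) + 1·(+0.0) = -791.4
ΔH_rxn = (-2236.8) − (-791.4) = -1445.4 kJ/mol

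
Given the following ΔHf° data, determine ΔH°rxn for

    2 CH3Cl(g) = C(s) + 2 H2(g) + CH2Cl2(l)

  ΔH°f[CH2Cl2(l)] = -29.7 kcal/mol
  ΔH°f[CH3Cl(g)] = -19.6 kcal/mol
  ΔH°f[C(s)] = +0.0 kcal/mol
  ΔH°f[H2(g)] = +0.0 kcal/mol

Products: 1·(+0.0) + 2·(+0.0) + 1·(-29.7) = -29.7
Reactants: 2·(-19.6) = -39.2
ΔH°rxn = (-29.7) − (-39.2) = 9.5 kcal/mol

ΔH°rxn = 9.5 kcal/mol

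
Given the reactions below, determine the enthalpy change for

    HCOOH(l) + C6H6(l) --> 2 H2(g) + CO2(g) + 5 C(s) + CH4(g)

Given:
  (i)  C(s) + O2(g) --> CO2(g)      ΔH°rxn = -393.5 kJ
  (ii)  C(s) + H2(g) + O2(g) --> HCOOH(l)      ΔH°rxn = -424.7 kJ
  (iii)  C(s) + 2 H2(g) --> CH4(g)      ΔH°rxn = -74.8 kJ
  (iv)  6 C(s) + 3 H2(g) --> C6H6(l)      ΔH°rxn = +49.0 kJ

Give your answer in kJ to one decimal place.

(i) as written: -393.5 kJ
(ii) reversed: +424.7 kJ
(iii) as written: -74.8 kJ
(iv) reversed: -49.0 kJ
ΔH°rxn = (1)·(-393.5) + (-1)·(-424.7) + (1)·(-74.8) + (-1)·(+49.0) = -92.6 kJ

ΔH°rxn = -92.6 kJ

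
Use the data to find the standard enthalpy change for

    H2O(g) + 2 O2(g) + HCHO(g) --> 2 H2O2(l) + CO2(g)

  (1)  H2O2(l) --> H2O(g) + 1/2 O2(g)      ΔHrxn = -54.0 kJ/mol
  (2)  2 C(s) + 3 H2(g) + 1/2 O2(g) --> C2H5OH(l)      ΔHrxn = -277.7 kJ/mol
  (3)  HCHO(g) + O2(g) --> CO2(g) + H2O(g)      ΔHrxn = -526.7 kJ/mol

(1) reversed and × 2 (H2O2(l) must end up as a product; scale by 2 for the 2 H2O2(l)): (-2)·(-54.0) = +108.0 kJ/mol
(2): not needed (C2H5OH(l) appears nowhere else).
(3) as written (HCHO(g) already on the reactant side): -526.7 kJ/mol
Combining the equations, ΔHrxn = (+108.0) + (-526.7) = -418.7 kJ/mol

ΔHrxn = -418.7 kJ/mol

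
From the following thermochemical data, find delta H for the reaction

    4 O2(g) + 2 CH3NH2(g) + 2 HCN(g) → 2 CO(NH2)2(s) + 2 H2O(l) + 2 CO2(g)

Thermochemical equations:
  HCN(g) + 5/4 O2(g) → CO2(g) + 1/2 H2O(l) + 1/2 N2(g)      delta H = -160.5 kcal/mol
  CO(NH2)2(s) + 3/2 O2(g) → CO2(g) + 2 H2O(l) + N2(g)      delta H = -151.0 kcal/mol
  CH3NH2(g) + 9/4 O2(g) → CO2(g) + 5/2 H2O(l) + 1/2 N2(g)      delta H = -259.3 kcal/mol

delta H = -537.6 kcal/mol

equation 1 × 2 (scale by 2 for the 2 HCN(g)): (2)·(-160.5) = -321.0 kcal/mol
equation 2 reversed and × 2 (CO(NH2)2(s) must end up as a product; ×2 to match 2 CO(NH2)2(s) in the target): (-2)·(-151.0) = +302.0 kcal/mol
equation 3 × 2 (scale by 2 for the 2 CH3NH2(g)): (2)·(-259.3) = -518.6 kcal/mol
By Hess's law, delta H = (2)·(-160.5) + (-2)·(-151.0) + (2)·(-259.3) = -537.6 kcal/mol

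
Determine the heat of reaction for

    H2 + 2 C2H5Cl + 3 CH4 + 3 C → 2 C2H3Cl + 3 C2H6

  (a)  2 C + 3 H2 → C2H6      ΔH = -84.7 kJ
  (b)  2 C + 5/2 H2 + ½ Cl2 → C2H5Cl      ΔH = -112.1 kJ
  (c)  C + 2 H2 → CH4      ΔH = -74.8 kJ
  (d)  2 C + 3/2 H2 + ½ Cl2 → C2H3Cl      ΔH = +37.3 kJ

ΔH = 269.1 kJ

(a) × 3 (×3 to match 3 C2H6 in the target): (3)·(-84.7) = -254.1 kJ
(b) reversed and × 2 (reverse to put C2H5Cl on the reactant side; scale by 2 for the 2 C2H5Cl): (-2)·(-112.1) = +224.2 kJ
(c) reversed and × 3 (CH4 must end up as a reactant; ×3 to match 3 CH4 in the target): (-3)·(-74.8) = +224.4 kJ
(d) × 2 (scale by 2 for the 2 C2H3Cl): (2)·(+37.3) = +74.6 kJ
ΔH = (3)·(-84.7) + (-2)·(-112.1) + (-3)·(-74.8) + (2)·(+37.3) = 269.1 kJ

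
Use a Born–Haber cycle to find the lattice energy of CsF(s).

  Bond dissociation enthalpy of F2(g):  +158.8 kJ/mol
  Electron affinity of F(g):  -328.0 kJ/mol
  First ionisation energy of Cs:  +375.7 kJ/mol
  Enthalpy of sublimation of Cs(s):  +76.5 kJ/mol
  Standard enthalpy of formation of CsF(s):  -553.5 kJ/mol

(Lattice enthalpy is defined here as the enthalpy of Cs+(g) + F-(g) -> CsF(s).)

U = -757.1 kJ/mol

ΔHf° = 1·ΔHsub + 1·(ΣIE) + 1/2·D(F2) + 1·EA + U
-553.5 = 1·(+76.5) + 1·(+375.7) + 1/2·(+158.8) + 1·(-328.0) + U
U = -553.5 − (+203.6) = -757.1 kJ/mol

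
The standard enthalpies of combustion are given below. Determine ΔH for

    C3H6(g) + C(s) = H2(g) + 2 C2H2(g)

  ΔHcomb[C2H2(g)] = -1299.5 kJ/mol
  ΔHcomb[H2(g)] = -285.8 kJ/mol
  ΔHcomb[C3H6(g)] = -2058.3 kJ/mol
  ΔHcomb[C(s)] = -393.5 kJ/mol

Using ΔH = Σ nΔHc°(reactants) − Σ nΔHc°(products):
= [1·(-2058.3) + 1·(-393.5)] − [1·(-285.8) + 2·(-1299.5)]
= 433.0 kJ/mol

ΔH = 433.0 kJ/mol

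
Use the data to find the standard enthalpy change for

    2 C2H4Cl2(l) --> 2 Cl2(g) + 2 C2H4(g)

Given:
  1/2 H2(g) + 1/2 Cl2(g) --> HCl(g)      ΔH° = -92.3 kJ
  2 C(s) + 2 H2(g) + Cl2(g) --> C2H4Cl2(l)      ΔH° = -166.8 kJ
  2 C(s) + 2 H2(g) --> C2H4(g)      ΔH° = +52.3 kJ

ΔH° = 438.2 kJ

equation 1: not needed (HCl(g) appears nowhere else).
equation 2 reversed and × 2 (C2H4Cl2(l) must end up as a reactant; scale by 2 for the 2 C2H4Cl2(l)): (-2)·(-166.8) = +333.6 kJ
equation 3 × 2 (×2 to match 2 C2H4(g) in the target): (2)·(+52.3) = +104.6 kJ
ΔH° = (-2)·(-166.8) + (2)·(+52.3) = 438.2 kJ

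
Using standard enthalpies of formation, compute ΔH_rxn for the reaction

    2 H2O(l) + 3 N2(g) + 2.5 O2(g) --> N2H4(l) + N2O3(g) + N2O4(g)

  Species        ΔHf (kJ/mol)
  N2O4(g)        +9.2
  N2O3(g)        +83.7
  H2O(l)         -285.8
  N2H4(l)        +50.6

ΔH_rxn = 715.1 kJ/mol

Products: 1·(+50.6) + 1·(+83.7) + 1·(+9.2) = +143.5
Reactants: 2·(-285.8) + 3·(+0.0) + 5/2·(+0.0) = -571.6
ΔH_rxn = (+143.5) − (-571.6) = 715.1 kJ/mol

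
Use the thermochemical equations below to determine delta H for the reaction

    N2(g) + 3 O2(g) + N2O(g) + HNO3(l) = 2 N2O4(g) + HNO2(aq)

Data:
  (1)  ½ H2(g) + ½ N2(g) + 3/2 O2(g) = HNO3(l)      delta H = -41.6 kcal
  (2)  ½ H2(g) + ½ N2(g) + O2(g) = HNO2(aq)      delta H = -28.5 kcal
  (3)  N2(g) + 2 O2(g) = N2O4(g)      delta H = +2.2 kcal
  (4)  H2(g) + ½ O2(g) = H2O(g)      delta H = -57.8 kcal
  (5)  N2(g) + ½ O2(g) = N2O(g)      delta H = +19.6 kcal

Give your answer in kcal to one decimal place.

(1) reversed: +41.6 kcal
(2) as written: -28.5 kcal
(3) × 2: (2)·(+2.2) = +4.4 kcal
(4): not needed.
(5) reversed: -19.6 kcal
Summing the manipulated equations, delta H = (-1)·(-41.6) + (1)·(-28.5) + (2)·(+2.2) + (-1)·(+19.6) = -2.1 kcal

delta H = -2.1 kcal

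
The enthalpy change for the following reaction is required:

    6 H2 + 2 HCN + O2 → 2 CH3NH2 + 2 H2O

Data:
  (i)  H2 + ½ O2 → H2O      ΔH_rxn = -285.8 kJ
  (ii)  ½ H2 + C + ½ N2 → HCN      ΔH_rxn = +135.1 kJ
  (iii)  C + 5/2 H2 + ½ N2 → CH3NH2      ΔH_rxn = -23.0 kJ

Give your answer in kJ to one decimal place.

(i) × 2 (×2 to match 2 H2O in the target): (2)·(-285.8) = -571.6 kJ
(ii) reversed and × 2 (HCN must end up as a reactant; scale by 2 for the 2 HCN): (-2)·(+135.1) = -270.2 kJ
(iii) × 2 (scale by 2 for the 2 CH3NH2): (2)·(-23.0) = -46.0 kJ
By Hess's law, ΔH_rxn = (2)·(-285.8) + (-2)·(+135.1) + (2)·(-23.0) = -887.8 kJ

ΔH_rxn = -887.8 kJ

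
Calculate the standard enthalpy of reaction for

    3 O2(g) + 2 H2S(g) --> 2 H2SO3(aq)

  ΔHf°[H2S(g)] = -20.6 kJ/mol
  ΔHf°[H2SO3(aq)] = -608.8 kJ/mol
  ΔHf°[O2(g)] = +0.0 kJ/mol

ΔH_rxn = -1176.4 kJ/mol

ΔH°rxn = Σ nΔHf°(products) − Σ nΔHf°(reactants).
Products: 2·(-608.8) = -1217.6
Reactants: 3·(+0.0) + 2·(-20.6) = -41.2
ΔH_rxn = (-1217.6) − (-41.2) = -1176.4 kJ/mol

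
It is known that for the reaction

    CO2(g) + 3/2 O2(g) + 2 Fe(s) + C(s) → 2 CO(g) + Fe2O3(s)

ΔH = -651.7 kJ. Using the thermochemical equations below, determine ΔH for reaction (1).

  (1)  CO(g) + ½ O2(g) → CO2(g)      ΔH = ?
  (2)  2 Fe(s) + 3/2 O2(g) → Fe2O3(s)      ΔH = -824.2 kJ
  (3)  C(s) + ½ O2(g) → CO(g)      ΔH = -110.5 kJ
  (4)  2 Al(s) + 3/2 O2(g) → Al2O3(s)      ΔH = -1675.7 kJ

(1) reversed: contributes −x
(2) as written: -824.2 kJ
(3) as written: -110.5 kJ
(4): not needed.
-651.7 = (-824.2) + (-110.5) − x
x = (-651.7 − (-934.7)) / (-1) = -283.0 kJ

ΔH = -283.0 kJ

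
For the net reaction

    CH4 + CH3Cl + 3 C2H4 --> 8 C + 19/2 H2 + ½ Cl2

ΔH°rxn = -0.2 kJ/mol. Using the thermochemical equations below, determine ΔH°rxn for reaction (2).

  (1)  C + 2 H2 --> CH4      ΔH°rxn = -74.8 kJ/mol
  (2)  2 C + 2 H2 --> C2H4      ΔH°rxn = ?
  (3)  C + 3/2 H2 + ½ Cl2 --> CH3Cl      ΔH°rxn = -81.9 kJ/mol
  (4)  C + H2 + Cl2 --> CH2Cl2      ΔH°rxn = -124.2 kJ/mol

(1) reversed: +74.8 kJ/mol
(2) reversed and × 3: contributes −3·x
(3) reversed: +81.9 kJ/mol
(4): not needed.
-0.2 = (+74.8) + (+81.9) − 3·x
x = (-0.2 − (+156.7)) / (-3) = 52.3 kJ/mol

ΔH°rxn = 52.3 kJ/mol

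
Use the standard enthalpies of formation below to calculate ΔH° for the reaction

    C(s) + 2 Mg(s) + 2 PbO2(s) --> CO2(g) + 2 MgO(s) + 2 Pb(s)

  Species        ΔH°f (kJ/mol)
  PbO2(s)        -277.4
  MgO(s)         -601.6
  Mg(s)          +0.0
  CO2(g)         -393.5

Products: 1·(-393.5) + 2·(-601.6) + 2·(+0.0) = -1596.7
Reactants: 1·(+0.0) + 2·(+0.0) + 2·(-277.4) = -554.8
ΔH° = (-1596.7) − (-554.8) = -1041.9 kJ/mol

ΔH° = -1041.9 kJ/mol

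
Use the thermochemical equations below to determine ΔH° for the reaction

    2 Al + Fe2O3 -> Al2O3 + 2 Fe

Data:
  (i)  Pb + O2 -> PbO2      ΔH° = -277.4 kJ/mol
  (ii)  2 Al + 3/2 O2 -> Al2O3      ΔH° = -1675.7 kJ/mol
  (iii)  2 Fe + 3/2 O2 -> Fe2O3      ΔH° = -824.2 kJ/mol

(i): not needed (PbO2 appears nowhere else).
(ii) as written (Al2O3 already on the product side): -1675.7 kJ/mol
(iii) reversed (Fe2O3 must end up as a reactant): +824.2 kJ/mol
Since enthalpy is a state function, ΔH° = (-1675.7) + (+824.2) = -851.5 kJ/mol

ΔH° = -851.5 kJ/mol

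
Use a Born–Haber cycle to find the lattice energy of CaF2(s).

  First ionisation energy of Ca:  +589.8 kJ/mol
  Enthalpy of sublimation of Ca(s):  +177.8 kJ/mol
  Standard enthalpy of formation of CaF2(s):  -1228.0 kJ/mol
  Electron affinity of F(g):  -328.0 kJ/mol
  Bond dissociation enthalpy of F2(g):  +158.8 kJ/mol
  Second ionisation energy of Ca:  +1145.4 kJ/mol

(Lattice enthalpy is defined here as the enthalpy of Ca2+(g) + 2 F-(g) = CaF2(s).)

ΔHf° = 1·ΔHsub + 1·(ΣIE) + 1·D(F2) + 2·EA + U
-1228.0 = 1·(+177.8) + 1·(+1735.2) + 1·(+158.8) + 2·(-328.0) + U
U = -1228.0 − (+1415.8) = -2643.8 kJ/mol

U = -2643.8 kJ/mol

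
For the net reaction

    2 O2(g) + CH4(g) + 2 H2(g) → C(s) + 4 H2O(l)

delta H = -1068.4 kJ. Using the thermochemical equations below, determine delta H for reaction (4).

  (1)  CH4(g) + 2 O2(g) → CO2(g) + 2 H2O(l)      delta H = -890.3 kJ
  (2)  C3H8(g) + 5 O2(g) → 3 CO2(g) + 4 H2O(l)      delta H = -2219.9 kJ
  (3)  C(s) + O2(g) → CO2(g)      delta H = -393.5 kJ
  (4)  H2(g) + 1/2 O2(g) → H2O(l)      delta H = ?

delta H = -285.8 kJ

(1) as written (CH4(g) already on the reactant side): -890.3 kJ
(2): not needed (C3H8(g) appears nowhere else).
(3) reversed (C(s) must end up as a product): +393.5 kJ
(4) × 2 (×2 to match 2 H2(g) in the target): contributes 2·x
-1068.4 = (-890.3) + (+393.5) + 2·x
x = (-1068.4 − (-496.8)) / (2) = -285.8 kJ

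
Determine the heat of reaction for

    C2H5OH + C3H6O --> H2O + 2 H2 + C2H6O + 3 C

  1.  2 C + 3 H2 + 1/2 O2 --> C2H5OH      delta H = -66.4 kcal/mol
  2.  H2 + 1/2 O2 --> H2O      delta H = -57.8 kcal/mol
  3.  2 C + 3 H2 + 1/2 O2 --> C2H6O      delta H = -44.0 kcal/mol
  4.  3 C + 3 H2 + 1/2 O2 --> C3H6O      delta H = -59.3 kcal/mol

delta H = 23.9 kcal/mol

eq. 1 reversed: +66.4 kcal/mol
eq. 2 as written: -57.8 kcal/mol
eq. 3 as written: -44.0 kcal/mol
eq. 4 reversed: +59.3 kcal/mol
delta H = (+66.4) + (-57.8) + (-44.0) + (+59.3) = 23.9 kcal/mol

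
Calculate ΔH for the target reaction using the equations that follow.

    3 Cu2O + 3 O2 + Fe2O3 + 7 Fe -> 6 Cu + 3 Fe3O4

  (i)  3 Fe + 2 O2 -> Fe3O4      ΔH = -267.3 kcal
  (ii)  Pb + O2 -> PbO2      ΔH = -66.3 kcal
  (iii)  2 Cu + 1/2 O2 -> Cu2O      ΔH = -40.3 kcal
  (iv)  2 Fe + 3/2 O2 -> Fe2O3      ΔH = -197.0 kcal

ΔH = -484.0 kcal

(i) × 3: (3)·(-267.3) = -801.9 kcal
(ii): not needed.
(iii) reversed and × 3: (-3)·(-40.3) = +120.9 kcal
(iv) reversed: +197.0 kcal
Combining the equations, ΔH = (3)·(-267.3) + (-3)·(-40.3) + (-1)·(-197.0) = -484.0 kcal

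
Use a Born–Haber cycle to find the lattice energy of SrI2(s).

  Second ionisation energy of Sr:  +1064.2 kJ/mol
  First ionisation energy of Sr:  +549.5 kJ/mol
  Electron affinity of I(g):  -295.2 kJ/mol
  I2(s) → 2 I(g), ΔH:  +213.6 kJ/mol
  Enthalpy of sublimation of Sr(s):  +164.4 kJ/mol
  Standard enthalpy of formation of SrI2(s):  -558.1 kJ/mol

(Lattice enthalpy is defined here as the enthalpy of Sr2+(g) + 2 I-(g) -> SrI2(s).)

U = -1959.4 kJ/mol

ΔHf° = 1·ΔHsub + 1·(ΣIE) + 1·D(I2) + 2·EA + U
-558.1 = 1·(+164.4) + 1·(+1613.7) + 1·(+213.6) + 2·(-295.2) + U
U = -558.1 − (+1401.3) = -1959.4 kJ/mol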